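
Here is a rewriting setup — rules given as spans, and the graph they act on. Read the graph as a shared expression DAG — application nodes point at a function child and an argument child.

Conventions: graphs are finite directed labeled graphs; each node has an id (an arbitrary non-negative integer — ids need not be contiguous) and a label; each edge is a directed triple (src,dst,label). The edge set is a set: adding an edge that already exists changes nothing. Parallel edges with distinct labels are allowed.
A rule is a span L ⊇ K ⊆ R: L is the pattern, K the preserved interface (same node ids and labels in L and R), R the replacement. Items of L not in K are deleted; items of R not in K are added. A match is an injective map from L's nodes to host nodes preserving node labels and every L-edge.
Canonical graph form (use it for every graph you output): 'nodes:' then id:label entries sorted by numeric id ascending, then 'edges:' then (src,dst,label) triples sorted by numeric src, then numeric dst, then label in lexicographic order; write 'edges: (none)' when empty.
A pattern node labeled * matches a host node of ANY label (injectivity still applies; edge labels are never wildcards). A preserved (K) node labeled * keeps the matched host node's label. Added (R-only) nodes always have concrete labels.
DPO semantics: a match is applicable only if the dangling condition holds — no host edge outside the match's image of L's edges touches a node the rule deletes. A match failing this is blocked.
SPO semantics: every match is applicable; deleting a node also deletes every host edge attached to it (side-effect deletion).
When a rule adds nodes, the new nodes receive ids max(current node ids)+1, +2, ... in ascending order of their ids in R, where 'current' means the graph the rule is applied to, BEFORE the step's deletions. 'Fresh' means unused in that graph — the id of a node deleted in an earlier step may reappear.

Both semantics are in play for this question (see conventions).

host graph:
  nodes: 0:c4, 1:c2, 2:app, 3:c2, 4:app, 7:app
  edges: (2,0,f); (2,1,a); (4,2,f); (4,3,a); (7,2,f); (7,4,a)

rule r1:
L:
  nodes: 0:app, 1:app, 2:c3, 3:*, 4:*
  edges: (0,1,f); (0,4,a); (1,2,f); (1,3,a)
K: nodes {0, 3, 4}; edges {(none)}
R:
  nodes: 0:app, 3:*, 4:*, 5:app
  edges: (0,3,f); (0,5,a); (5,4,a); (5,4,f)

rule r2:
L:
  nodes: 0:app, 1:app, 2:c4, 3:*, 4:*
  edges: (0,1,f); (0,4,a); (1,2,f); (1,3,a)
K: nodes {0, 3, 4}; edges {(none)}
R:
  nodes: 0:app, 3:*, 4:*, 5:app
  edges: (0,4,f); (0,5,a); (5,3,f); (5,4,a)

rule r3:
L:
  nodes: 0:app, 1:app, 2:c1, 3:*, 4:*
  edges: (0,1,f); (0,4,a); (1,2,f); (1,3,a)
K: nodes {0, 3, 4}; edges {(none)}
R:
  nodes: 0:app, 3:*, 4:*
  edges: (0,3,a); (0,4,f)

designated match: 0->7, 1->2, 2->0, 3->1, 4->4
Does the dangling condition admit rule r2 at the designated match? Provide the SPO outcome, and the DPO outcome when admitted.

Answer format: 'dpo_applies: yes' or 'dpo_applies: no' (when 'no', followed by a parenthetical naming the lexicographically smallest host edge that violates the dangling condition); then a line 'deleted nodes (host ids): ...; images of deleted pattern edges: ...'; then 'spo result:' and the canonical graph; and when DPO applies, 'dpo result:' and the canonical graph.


dpo_applies: no
(the rule deletes node 2, which keeps host edge (4,2,f) outside the match image — the dangling condition fails, DPO blocks; SPO proceeds and side-deletes such edges)
deleted nodes (host ids): 0, 2; images of deleted pattern edges: (2,0,f); (2,1,a); (7,2,f); (7,4,a)
spo result:
nodes: 1:c2, 3:c2, 4:app, 7:app, 8:app
edges: (4,3,a); (7,4,f); (7,8,a); (8,1,f); (8,4,a)


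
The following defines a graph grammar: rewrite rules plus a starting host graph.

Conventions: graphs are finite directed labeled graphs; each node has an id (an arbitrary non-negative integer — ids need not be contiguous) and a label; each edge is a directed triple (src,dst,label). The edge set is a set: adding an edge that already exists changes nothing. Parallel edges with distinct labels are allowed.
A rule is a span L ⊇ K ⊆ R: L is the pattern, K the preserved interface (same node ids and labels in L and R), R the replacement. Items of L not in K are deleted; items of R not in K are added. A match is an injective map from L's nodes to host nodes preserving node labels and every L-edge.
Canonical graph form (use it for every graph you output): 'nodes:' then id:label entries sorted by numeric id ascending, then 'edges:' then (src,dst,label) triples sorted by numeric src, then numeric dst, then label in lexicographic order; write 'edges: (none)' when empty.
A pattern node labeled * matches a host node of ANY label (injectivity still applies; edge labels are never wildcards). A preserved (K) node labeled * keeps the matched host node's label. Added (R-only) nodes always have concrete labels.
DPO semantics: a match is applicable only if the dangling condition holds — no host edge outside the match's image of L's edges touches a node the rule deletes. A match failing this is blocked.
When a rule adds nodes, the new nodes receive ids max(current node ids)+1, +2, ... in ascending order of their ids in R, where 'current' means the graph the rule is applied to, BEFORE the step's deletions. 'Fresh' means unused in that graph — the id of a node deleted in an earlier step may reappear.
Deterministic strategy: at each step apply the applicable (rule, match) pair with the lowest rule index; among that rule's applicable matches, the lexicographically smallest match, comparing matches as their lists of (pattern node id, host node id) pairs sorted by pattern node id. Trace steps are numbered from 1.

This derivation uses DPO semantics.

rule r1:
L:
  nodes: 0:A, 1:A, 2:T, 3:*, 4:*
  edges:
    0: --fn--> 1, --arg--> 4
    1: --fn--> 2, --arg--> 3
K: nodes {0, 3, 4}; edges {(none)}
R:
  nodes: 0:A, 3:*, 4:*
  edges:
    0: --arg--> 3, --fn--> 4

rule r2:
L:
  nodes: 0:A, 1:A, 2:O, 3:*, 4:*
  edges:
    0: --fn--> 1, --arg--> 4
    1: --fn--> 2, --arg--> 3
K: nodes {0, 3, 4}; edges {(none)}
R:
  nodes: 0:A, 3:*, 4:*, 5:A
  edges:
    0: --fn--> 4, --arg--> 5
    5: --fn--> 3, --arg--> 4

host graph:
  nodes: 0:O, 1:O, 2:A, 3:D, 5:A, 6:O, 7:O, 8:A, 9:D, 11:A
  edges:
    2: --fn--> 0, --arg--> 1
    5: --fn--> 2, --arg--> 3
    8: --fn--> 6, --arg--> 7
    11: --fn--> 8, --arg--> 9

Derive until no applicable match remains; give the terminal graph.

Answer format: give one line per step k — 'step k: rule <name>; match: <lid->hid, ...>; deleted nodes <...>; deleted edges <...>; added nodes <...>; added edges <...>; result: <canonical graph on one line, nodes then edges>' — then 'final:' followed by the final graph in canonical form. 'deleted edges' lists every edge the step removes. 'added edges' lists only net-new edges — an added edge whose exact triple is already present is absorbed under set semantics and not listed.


step 1: rule r2; match: 0->5, 1->2, 2->0, 3->1, 4->3; deleted nodes 0, 2; deleted edges (2,0,fn); (2,1,arg); (5,2,fn); (5,3,arg); added nodes 12; added edges (5,3,fn); (5,12,arg); (12,1,fn); (12,3,arg); result: nodes: 1:O, 3:D, 5:A, 6:O, 7:O, 8:A, 9:D, 11:A, 12:A edges: (5,3,fn); (5,12,arg); (8,6,fn); (8,7,arg); (11,8,fn); (11,9,arg); (12,1,fn); (12,3,arg)
step 2: rule r2; match: 0->11, 1->8, 2->6, 3->7, 4->9; deleted nodes 6, 8; deleted edges (8,6,fn); (8,7,arg); (11,8,fn); (11,9,arg); added nodes 13; added edges (11,9,fn); (11,13,arg); (13,7,fn); (13,9,arg); result: nodes: 1:O, 3:D, 5:A, 7:O, 9:D, 11:A, 12:A, 13:A edges: (5,3,fn); (5,12,arg); (11,9,fn); (11,13,arg); (12,1,fn); (12,3,arg); (13,7,fn); (13,9,arg)
final:
nodes: 1:O, 3:D, 5:A, 7:O, 9:D, 11:A, 12:A, 13:A
edges: (5,3,fn); (5,12,arg); (11,9,fn); (11,13,arg); (12,1,fn); (12,3,arg); (13,7,fn); (13,9,arg)


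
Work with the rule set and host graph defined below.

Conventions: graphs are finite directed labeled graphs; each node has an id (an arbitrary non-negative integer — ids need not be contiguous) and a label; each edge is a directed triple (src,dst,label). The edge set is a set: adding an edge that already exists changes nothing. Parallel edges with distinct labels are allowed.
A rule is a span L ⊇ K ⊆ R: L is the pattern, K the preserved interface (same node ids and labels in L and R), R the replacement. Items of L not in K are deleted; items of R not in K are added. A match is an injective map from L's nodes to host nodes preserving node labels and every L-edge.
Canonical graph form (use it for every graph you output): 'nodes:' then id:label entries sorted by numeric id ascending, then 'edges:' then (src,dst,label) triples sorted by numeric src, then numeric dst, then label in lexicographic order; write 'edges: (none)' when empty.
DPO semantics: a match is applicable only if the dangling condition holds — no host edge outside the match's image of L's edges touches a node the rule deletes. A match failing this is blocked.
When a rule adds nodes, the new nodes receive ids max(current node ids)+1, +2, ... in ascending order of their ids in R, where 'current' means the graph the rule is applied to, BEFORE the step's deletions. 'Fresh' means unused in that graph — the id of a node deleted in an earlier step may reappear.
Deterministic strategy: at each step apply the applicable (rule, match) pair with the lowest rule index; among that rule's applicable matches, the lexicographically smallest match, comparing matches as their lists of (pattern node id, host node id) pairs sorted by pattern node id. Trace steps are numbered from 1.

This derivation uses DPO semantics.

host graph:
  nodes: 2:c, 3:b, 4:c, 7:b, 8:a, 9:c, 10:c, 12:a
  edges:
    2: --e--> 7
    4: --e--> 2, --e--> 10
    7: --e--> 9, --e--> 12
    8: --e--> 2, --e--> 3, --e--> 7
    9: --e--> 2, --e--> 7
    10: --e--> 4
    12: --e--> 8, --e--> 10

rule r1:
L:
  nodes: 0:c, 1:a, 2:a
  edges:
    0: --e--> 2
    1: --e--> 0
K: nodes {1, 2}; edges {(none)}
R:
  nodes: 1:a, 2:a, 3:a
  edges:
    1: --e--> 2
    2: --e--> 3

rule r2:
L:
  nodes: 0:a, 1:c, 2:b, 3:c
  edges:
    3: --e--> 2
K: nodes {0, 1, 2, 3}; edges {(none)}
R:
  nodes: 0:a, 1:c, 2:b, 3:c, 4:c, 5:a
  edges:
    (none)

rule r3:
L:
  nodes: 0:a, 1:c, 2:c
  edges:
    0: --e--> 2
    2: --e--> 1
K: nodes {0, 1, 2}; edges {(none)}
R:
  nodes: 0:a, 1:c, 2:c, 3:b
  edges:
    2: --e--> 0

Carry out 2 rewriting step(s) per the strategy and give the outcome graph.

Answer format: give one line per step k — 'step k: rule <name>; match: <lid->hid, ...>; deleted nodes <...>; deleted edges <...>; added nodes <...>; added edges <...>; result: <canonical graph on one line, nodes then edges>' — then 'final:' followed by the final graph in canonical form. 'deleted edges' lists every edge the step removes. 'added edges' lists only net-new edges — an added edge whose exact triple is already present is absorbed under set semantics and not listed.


step 1: rule r2; match: 0->8, 1->2, 2->7, 3->9; deleted nodes (none); deleted edges (9,7,e); added nodes 13, 14; added edges (none); result: nodes: 2:c, 3:b, 4:c, 7:b, 8:a, 9:c, 10:c, 12:a, 13:c, 14:a edges: (2,7,e); (4,2,e); (4,10,e); (7,9,e); (7,12,e); (8,2,e); (8,3,e); (8,7,e); (9,2,e); (10,4,e); (12,8,e); (12,10,e)
step 2: rule r2; match: 0->8, 1->4, 2->7, 3->2; deleted nodes (none); deleted edges (2,7,e); added nodes 15, 16; added edges (none); result: nodes: 2:c, 3:b, 4:c, 7:b, 8:a, 9:c, 10:c, 12:a, 13:c, 14:a, 15:c, 16:a edges: (4,2,e); (4,10,e); (7,9,e); (7,12,e); (8,2,e); (8,3,e); (8,7,e); (9,2,e); (10,4,e); (12,8,e); (12,10,e)
final:
nodes: 2:c, 3:b, 4:c, 7:b, 8:a, 9:c, 10:c, 12:a, 13:c, 14:a, 15:c, 16:a
edges: (4,2,e); (4,10,e); (7,9,e); (7,12,e); (8,2,e); (8,3,e); (8,7,e); (9,2,e); (10,4,e); (12,8,e); (12,10,e)


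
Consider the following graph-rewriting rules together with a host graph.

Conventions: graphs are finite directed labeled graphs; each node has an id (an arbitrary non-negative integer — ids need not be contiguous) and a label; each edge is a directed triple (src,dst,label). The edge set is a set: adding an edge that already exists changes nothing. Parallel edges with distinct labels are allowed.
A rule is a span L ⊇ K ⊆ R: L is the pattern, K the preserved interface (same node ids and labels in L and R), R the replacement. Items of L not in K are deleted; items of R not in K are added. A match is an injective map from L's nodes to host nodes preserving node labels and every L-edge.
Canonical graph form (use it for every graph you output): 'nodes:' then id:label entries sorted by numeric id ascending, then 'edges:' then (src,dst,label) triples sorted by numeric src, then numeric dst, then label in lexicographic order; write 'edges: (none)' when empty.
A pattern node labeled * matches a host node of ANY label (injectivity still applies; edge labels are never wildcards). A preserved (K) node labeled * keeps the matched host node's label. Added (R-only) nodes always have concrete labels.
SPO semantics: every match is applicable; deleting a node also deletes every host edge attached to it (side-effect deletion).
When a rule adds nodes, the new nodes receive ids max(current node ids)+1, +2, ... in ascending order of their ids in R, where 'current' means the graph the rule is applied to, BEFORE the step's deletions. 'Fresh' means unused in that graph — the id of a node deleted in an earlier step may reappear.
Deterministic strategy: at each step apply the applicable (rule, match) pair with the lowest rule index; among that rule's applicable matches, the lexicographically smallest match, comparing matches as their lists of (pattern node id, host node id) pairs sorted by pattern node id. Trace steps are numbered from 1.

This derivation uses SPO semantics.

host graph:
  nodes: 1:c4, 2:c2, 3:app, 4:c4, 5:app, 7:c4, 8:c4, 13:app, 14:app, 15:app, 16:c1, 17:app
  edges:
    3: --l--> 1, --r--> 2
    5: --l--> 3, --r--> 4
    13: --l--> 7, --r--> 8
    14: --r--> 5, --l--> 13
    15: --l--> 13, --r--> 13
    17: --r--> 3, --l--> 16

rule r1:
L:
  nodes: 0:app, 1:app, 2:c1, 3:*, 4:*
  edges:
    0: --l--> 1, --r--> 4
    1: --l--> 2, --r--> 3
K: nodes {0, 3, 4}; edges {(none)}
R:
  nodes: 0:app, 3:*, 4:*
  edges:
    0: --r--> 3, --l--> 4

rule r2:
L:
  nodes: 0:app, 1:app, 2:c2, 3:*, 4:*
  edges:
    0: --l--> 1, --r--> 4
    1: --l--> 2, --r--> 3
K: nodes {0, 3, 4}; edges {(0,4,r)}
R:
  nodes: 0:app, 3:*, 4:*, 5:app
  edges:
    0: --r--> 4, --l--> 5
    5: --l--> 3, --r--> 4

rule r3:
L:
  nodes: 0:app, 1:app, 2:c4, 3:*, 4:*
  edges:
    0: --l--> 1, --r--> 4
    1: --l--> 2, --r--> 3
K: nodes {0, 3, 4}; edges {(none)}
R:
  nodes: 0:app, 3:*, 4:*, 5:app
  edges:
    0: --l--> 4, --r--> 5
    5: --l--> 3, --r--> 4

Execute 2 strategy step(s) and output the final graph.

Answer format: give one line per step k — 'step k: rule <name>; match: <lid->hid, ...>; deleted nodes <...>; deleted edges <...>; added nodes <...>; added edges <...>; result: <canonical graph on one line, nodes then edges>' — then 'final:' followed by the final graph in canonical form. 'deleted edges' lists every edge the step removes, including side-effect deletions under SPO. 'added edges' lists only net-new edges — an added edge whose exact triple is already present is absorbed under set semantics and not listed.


step 1: rule r3; match: 0->5, 1->3, 2->1, 3->2, 4->4; deleted nodes 1, 3; deleted edges (3,1,l); (3,2,r); (5,3,l); (5,4,r); (17,3,r); added nodes 18; added edges (5,4,l); (5,18,r); (18,2,l); (18,4,r); result: nodes: 2:c2, 4:c4, 5:app, 7:c4, 8:c4, 13:app, 14:app, 15:app, 16:c1, 17:app, 18:app edges: (5,4,l); (5,18,r); (13,7,l); (13,8,r); (14,5,r); (14,13,l); (15,13,l); (15,13,r); (17,16,l); (18,2,l); (18,4,r)
step 2: rule r3; match: 0->14, 1->13, 2->7, 3->8, 4->5; deleted nodes 7, 13; deleted edges (13,7,l); (13,8,r); (14,5,r); (14,13,l); (15,13,l); (15,13,r); added nodes 19; added edges (14,5,l); (14,19,r); (19,5,r); (19,8,l); result: nodes: 2:c2, 4:c4, 5:app, 8:c4, 14:app, 15:app, 16:c1, 17:app, 18:app, 19:app edges: (5,4,l); (5,18,r); (14,5,l); (14,19,r); (17,16,l); (18,2,l); (18,4,r); (19,5,r); (19,8,l)
final:
nodes: 2:c2, 4:c4, 5:app, 8:c4, 14:app, 15:app, 16:c1, 17:app, 18:app, 19:app
edges: (5,4,l); (5,18,r); (14,5,l); (14,19,r); (17,16,l); (18,2,l); (18,4,r); (19,5,r); (19,8,l)


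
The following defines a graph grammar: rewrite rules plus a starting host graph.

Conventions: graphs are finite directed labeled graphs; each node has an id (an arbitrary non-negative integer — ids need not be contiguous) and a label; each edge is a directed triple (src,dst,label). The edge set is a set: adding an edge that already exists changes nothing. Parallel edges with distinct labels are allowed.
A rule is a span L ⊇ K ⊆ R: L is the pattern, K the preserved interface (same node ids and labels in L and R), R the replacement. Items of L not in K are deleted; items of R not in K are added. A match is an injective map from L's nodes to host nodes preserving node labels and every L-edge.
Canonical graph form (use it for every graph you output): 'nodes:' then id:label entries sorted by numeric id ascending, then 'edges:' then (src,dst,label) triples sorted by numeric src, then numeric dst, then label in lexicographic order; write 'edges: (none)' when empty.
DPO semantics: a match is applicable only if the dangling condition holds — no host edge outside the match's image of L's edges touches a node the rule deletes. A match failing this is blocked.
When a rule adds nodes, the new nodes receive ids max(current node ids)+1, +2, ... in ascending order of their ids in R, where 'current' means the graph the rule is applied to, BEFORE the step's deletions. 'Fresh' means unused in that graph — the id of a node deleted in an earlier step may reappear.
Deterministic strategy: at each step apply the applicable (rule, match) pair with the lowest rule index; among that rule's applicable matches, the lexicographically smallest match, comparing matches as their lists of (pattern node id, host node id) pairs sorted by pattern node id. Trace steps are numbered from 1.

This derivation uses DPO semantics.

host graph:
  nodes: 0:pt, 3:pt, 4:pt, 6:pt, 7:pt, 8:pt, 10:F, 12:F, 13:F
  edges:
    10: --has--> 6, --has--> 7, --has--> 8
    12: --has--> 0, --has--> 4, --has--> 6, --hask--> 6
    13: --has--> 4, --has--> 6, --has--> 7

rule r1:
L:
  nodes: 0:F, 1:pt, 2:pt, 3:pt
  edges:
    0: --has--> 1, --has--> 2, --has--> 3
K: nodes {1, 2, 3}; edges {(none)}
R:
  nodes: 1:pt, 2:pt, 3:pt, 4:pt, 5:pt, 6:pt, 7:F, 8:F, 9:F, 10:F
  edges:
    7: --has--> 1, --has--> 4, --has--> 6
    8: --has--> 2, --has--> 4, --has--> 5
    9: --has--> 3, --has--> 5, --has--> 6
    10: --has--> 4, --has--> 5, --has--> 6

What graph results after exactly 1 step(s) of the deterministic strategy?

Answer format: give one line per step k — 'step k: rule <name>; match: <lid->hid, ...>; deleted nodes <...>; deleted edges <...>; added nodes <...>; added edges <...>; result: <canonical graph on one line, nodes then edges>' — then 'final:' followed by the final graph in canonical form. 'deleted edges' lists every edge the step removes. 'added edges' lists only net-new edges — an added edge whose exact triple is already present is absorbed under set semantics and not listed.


step 1: rule r1; match: 0->10, 1->6, 2->7, 3->8; deleted nodes 10; deleted edges (10,6,has); (10,7,has); (10,8,has); added nodes 14, 15, 16, 17, 18, 19, 20; added edges (17,6,has); (17,14,has); (17,16,has); (18,7,has); (18,14,has); (18,15,has); (19,8,has); (19,15,has); (19,16,has); (20,14,has); (20,15,has); (20,16,has); result: nodes: 0:pt, 3:pt, 4:pt, 6:pt, 7:pt, 8:pt, 12:F, 13:F, 14:pt, 15:pt, 16:pt, 17:F, 18:F, 19:F, 20:F edges: (12,0,has); (12,4,has); (12,6,has); (12,6,hask); (13,4,has); (13,6,has); (13,7,has); (17,6,has); (17,14,has); (17,16,has); (18,7,has); (18,14,has); (18,15,has); (19,8,has); (19,15,has); (19,16,has); (20,14,has); (20,15,has); (20,16,has)
final:
nodes: 0:pt, 3:pt, 4:pt, 6:pt, 7:pt, 8:pt, 12:F, 13:F, 14:pt, 15:pt, 16:pt, 17:F, 18:F, 19:F, 20:F
edges: (12,0,has); (12,4,has); (12,6,has); (12,6,hask); (13,4,has); (13,6,has); (13,7,has); (17,6,has); (17,14,has); (17,16,has); (18,7,has); (18,14,has); (18,15,has); (19,8,has); (19,15,has); (19,16,has); (20,14,has); (20,15,has); (20,16,has)


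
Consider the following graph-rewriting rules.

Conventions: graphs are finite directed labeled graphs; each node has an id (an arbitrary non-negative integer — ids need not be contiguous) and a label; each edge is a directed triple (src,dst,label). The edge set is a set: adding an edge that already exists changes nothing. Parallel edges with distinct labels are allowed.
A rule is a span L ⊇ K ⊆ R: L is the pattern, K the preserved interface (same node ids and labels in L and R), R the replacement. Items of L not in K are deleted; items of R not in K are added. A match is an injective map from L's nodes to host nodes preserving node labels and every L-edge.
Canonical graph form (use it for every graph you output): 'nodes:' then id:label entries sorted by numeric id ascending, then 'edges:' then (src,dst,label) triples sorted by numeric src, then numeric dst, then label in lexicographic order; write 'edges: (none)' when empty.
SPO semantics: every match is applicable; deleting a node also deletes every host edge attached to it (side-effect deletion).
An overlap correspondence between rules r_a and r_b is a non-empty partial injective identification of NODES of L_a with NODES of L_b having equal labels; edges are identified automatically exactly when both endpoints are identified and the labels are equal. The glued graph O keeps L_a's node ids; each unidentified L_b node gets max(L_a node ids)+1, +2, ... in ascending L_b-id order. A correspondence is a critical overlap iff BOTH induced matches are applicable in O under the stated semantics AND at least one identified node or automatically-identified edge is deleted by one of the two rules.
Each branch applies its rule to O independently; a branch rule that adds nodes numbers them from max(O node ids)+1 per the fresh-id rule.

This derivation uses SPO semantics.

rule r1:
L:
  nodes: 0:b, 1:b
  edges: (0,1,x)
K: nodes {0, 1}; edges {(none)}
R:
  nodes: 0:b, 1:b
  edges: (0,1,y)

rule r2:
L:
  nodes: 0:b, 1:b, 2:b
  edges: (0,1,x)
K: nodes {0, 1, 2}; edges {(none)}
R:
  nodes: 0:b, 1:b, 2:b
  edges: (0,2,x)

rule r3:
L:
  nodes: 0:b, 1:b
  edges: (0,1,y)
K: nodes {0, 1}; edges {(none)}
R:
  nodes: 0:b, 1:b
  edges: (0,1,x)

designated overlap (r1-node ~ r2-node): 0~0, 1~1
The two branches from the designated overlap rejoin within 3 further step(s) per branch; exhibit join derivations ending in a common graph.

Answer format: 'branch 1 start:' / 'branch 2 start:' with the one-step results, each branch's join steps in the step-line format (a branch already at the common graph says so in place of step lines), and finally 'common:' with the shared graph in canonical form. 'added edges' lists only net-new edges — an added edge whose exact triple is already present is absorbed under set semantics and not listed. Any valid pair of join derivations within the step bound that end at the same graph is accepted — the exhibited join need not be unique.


branch 1 start:
nodes: 0:b, 1:b, 2:b
edges: (0,1,y)
branch 2 start:
nodes: 0:b, 1:b, 2:b
edges: (0,2,x)
branch 1 step 1: rule r3; match: 0->0, 1->1; deleted nodes (none); deleted edges (0,1,y); added nodes (none); added edges (0,1,x); result: nodes: 0:b, 1:b, 2:b edges: (0,1,x)
branch 2 step 1: rule r2; match: 0->0, 1->2, 2->1; deleted nodes (none); deleted edges (0,2,x); added nodes (none); added edges (0,1,x); result: nodes: 0:b, 1:b, 2:b edges: (0,1,x)
common:
nodes: 0:b, 1:b, 2:b
edges: (0,1,x)


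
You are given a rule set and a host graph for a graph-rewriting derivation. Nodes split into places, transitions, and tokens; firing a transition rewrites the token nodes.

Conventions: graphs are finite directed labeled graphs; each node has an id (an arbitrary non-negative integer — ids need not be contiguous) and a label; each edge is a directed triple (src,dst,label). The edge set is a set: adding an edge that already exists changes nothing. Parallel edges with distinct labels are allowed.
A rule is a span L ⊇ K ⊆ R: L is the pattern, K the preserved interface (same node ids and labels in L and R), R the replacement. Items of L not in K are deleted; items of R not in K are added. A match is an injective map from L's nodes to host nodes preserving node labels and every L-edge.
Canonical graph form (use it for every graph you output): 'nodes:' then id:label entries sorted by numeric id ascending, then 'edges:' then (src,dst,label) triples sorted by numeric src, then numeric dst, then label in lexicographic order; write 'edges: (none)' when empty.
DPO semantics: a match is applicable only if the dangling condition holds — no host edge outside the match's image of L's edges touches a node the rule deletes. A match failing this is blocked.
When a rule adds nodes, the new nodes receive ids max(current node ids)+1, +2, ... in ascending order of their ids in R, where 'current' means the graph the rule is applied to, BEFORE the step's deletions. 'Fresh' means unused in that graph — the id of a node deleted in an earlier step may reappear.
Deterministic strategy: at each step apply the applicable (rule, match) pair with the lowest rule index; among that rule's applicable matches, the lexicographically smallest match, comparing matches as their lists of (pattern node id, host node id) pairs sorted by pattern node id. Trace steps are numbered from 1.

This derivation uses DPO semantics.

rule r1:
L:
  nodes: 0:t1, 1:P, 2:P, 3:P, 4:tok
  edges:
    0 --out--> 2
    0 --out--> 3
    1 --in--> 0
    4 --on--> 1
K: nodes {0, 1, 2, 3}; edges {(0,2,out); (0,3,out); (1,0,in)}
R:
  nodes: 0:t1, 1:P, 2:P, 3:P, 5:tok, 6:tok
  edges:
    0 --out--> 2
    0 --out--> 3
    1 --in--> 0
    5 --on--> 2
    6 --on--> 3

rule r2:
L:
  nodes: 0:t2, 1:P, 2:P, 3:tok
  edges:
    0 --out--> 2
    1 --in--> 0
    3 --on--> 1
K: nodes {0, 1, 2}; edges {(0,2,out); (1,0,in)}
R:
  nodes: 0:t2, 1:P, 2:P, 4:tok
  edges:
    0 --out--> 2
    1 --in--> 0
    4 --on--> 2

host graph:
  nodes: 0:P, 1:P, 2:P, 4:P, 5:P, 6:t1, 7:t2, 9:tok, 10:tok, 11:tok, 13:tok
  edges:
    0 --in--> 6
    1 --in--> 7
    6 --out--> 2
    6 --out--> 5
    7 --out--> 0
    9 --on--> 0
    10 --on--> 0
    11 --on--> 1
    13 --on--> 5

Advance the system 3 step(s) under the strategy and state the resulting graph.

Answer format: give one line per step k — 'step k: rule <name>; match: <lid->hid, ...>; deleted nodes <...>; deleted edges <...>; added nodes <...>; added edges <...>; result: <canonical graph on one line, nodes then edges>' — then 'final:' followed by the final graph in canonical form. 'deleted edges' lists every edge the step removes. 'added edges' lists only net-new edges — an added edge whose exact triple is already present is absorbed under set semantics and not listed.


step 1: rule r1; match: 0->6, 1->0, 2->2, 3->5, 4->9; deleted nodes 9; deleted edges (9,0,on); added nodes 14, 15; added edges (14,2,on); (15,5,on); result: nodes: 0:P, 1:P, 2:P, 4:P, 5:P, 6:t1, 7:t2, 10:tok, 11:tok, 13:tok, 14:tok, 15:tok edges: (0,6,in); (1,7,in); (6,2,out); (6,5,out); (7,0,out); (10,0,on); (11,1,on); (13,5,on); (14,2,on); (15,5,on)
step 2: rule r1; match: 0->6, 1->0, 2->2, 3->5, 4->10; deleted nodes 10; deleted edges (10,0,on); added nodes 16, 17; added edges (16,2,on); (17,5,on); result: nodes: 0:P, 1:P, 2:P, 4:P, 5:P, 6:t1, 7:t2, 11:tok, 13:tok, 14:tok, 15:tok, 16:tok, 17:tok edges: (0,6,in); (1,7,in); (6,2,out); (6,5,out); (7,0,out); (11,1,on); (13,5,on); (14,2,on); (15,5,on); (16,2,on); (17,5,on)
step 3: rule r2; match: 0->7, 1->1, 2->0, 3->11; deleted nodes 11; deleted edges (11,1,on); added nodes 18; added edges (18,0,on); result: nodes: 0:P, 1:P, 2:P, 4:P, 5:P, 6:t1, 7:t2, 13:tok, 14:tok, 15:tok, 16:tok, 17:tok, 18:tok edges: (0,6,in); (1,7,in); (6,2,out); (6,5,out); (7,0,out); (13,5,on); (14,2,on); (15,5,on); (16,2,on); (17,5,on); (18,0,on)
final:
nodes: 0:P, 1:P, 2:P, 4:P, 5:P, 6:t1, 7:t2, 13:tok, 14:tok, 15:tok, 16:tok, 17:tok, 18:tok
edges: (0,6,in); (1,7,in); (6,2,out); (6,5,out); (7,0,out); (13,5,on); (14,2,on); (15,5,on); (16,2,on); (17,5,on); (18,0,on)


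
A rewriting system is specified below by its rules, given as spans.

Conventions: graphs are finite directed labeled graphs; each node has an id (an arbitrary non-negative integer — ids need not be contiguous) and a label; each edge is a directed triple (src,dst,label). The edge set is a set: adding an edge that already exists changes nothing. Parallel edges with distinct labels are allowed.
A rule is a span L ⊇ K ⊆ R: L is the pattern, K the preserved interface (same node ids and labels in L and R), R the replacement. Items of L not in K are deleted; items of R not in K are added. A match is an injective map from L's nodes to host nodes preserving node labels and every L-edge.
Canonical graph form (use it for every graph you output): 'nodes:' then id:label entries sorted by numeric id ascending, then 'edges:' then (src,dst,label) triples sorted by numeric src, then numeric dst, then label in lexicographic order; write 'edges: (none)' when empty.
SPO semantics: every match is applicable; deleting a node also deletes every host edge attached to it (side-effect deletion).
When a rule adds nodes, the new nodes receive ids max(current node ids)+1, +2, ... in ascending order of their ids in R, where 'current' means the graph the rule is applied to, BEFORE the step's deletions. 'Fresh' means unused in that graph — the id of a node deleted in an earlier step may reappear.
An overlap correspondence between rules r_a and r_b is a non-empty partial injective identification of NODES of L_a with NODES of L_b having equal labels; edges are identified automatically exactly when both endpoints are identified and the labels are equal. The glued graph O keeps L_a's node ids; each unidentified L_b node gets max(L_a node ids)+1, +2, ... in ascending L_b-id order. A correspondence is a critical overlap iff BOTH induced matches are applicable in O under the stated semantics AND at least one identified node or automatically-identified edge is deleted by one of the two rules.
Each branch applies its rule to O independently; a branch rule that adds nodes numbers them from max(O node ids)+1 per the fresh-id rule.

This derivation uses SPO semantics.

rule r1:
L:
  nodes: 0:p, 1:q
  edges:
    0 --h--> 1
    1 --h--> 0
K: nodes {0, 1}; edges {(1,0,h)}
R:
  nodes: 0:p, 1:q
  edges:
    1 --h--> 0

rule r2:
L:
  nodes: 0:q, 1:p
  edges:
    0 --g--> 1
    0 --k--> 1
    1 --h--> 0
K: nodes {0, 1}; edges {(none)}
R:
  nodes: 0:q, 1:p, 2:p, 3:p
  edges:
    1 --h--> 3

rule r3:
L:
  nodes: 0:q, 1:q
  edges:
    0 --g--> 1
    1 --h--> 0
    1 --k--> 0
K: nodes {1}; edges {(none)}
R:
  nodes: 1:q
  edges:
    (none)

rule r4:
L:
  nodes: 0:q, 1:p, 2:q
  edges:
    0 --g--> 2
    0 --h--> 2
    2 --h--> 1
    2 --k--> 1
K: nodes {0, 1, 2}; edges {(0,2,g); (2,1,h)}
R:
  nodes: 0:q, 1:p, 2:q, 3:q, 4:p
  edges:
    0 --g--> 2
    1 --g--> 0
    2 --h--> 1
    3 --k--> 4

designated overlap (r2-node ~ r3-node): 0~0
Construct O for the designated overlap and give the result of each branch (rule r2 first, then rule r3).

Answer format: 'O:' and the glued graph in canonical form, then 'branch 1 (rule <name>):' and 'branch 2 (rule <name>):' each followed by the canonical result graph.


O:
nodes: 0:q, 1:p, 2:q
edges: (0,1,g); (0,1,k); (0,2,g); (1,0,h); (2,0,h); (2,0,k)
branch 1 (rule r2):
nodes: 0:q, 1:p, 2:q, 3:p, 4:p
edges: (0,2,g); (1,4,h); (2,0,h); (2,0,k)
branch 2 (rule r3):
nodes: 1:p, 2:q
edges: (none)


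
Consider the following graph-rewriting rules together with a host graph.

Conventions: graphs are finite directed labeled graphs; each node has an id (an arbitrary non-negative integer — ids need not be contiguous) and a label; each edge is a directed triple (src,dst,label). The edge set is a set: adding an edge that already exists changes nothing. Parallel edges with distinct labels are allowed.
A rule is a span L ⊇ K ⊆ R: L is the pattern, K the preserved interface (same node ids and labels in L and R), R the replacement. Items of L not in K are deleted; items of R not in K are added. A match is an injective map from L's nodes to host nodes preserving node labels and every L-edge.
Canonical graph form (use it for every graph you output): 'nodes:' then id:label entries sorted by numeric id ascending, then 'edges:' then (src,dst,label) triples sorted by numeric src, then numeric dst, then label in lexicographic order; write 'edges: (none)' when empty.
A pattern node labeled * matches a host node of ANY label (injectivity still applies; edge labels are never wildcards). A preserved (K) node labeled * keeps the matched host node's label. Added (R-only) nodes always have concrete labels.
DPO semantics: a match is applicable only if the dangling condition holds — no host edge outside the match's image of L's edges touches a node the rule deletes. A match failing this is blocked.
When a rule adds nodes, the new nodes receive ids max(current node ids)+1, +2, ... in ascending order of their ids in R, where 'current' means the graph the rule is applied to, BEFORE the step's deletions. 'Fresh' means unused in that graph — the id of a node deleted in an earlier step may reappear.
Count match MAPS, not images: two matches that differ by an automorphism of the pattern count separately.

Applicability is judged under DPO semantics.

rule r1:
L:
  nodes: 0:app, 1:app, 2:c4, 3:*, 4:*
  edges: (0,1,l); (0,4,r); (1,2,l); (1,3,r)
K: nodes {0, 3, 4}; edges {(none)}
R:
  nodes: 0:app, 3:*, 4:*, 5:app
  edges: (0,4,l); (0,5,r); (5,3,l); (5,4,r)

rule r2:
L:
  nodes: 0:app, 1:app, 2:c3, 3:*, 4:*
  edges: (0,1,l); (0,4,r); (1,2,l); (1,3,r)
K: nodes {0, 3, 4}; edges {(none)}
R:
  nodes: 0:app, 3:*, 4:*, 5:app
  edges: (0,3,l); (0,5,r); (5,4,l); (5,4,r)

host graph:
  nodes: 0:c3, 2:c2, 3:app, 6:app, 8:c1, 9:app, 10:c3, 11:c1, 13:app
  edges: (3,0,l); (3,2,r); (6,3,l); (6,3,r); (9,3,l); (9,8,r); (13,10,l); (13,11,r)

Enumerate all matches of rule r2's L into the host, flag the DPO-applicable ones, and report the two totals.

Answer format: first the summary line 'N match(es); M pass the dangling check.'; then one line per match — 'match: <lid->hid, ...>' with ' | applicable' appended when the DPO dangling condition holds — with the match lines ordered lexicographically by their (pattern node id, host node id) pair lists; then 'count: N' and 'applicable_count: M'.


1 match(es); 0 pass the dangling check.
match: 0->9, 1->3, 2->0, 3->2, 4->8
count: 1
applicable_count: 0


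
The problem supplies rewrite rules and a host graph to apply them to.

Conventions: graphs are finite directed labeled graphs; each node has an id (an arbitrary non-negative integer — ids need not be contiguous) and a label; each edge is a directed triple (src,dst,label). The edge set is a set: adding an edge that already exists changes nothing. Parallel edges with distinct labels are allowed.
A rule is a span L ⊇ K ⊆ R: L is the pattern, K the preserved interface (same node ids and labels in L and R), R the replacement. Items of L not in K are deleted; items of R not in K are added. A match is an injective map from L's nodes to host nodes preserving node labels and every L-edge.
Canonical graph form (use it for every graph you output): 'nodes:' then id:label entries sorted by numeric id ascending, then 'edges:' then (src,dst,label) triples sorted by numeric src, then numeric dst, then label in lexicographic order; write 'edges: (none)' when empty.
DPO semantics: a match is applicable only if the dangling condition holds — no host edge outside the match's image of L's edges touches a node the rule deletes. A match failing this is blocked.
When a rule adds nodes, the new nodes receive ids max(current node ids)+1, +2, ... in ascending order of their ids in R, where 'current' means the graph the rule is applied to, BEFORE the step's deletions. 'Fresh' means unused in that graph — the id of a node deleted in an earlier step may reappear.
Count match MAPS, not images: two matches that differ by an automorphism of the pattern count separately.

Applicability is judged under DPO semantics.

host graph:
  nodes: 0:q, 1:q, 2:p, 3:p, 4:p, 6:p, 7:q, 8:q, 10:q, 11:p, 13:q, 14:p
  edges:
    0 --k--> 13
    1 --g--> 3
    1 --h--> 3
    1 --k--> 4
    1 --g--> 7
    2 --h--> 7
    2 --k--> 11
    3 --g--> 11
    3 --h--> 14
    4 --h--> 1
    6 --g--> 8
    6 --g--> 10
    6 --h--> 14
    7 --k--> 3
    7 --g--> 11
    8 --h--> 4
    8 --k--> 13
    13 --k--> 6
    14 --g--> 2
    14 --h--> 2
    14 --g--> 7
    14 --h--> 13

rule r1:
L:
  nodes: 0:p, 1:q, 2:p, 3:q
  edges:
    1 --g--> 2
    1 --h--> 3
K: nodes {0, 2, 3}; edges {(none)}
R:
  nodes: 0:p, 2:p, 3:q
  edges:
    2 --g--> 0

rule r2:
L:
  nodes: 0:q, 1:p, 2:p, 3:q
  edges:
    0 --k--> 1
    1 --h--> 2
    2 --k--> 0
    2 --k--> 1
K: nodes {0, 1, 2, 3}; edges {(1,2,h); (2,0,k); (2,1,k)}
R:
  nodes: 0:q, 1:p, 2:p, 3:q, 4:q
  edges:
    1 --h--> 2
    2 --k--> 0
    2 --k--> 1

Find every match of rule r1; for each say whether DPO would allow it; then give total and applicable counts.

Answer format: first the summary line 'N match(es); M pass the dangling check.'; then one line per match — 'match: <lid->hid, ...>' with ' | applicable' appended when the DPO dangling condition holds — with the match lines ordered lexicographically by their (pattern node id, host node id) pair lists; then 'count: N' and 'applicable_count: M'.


0 match(es); 0 pass the dangling check.
count: 0
applicable_count: 0


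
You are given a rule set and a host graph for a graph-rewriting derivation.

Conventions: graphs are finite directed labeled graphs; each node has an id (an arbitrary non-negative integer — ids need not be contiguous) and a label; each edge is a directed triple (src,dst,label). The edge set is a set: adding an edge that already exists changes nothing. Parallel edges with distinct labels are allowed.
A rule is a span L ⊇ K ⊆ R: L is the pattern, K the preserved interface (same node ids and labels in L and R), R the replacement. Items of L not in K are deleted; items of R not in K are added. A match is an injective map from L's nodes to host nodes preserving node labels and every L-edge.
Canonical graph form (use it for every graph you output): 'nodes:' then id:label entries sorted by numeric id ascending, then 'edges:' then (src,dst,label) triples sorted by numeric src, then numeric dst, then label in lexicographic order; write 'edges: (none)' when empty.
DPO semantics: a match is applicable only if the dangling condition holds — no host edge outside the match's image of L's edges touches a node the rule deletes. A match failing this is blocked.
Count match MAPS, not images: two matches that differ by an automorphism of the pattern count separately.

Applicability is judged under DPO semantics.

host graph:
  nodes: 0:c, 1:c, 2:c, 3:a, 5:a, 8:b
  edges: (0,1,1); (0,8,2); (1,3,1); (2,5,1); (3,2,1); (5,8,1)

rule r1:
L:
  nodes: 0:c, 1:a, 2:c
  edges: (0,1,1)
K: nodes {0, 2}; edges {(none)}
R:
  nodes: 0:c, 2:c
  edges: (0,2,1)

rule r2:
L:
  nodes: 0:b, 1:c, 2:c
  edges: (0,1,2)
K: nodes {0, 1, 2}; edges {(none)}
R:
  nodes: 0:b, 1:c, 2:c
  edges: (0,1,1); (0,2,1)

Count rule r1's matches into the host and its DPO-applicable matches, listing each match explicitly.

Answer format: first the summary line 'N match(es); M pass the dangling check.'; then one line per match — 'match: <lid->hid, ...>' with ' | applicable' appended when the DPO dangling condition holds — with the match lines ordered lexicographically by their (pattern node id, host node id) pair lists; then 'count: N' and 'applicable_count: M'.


4 match(es); 0 pass the dangling check.
match: 0->1, 1->3, 2->0
match: 0->1, 1->3, 2->2
match: 0->2, 1->5, 2->0
match: 0->2, 1->5, 2->1
count: 4
applicable_count: 0


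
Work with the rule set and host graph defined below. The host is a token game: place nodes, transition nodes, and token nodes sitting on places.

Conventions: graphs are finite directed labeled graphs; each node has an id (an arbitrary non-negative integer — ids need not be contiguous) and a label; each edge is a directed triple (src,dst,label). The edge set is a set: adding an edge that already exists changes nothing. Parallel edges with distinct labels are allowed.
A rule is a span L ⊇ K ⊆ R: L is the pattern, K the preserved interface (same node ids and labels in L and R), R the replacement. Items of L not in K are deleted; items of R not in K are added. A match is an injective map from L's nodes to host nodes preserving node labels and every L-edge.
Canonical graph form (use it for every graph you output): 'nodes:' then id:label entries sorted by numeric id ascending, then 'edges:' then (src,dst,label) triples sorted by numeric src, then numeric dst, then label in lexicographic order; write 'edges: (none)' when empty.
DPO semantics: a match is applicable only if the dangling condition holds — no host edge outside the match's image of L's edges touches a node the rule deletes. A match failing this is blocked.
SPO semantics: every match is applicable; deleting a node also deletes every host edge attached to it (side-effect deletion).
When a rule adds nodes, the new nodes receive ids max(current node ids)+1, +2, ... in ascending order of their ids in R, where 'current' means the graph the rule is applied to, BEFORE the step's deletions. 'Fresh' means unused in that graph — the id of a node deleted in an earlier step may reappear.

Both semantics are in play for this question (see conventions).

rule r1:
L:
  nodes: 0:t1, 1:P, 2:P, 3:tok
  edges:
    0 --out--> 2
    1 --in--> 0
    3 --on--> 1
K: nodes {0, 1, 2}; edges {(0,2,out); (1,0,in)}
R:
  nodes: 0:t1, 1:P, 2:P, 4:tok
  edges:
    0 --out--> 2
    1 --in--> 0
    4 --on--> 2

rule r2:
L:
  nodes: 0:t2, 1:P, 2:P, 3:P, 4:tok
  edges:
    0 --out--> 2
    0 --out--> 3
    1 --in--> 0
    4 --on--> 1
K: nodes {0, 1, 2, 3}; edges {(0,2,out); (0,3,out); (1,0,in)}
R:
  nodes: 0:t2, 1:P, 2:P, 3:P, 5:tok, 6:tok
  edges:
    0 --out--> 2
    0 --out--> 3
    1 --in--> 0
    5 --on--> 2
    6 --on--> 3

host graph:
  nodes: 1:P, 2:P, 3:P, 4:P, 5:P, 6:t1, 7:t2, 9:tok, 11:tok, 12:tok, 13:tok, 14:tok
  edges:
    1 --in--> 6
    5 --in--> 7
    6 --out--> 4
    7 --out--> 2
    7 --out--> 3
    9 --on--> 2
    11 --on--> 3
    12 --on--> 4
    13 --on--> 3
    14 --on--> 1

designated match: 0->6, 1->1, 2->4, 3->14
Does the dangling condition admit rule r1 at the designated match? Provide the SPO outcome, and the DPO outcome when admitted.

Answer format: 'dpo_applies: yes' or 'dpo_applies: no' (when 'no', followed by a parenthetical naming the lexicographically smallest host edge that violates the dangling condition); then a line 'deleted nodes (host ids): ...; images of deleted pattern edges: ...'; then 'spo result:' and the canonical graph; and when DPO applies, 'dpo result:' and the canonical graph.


dpo_applies: yes
deleted nodes (host ids): 14; images of deleted pattern edges: (14,1,on)
spo result:
nodes: 1:P, 2:P, 3:P, 4:P, 5:P, 6:t1, 7:t2, 9:tok, 11:tok, 12:tok, 13:tok, 15:tok
edges: (1,6,in); (5,7,in); (6,4,out); (7,2,out); (7,3,out); (9,2,on); (11,3,on); (12,4,on); (13,3,on); (15,4,on)
dpo result:
nodes: 1:P, 2:P, 3:P, 4:P, 5:P, 6:t1, 7:t2, 9:tok, 11:tok, 12:tok, 13:tok, 15:tok
edges: (1,6,in); (5,7,in); (6,4,out); (7,2,out); (7,3,out); (9,2,on); (11,3,on); (12,4,on); (13,3,on); (15,4,on)
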